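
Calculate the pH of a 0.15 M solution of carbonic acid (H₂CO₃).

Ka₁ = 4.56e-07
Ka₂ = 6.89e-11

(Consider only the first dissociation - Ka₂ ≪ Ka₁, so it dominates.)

First dissociation dominates. From Ka₁ = [H⁺][HA⁻]/[H₂A], x² + Ka₁·x − Ka₁·C = 0 with C = 0.15 M and Ka₁ = 4.56e-07. Solving: [H⁺] = (−Ka₁ + √(Ka₁² + 4·Ka₁·C)) / 2 = 2.6131e-04 M. pH = -log(2.6131e-04) = 3.58.

pH = 3.58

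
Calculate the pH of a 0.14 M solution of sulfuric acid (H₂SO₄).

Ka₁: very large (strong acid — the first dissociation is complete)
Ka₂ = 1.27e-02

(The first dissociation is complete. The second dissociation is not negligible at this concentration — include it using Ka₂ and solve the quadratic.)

First dissociation is complete: [H⁺]₀ = [HSO₄⁻]₀ = C = 0.14 M. Second dissociation HSO₄⁻ ⇌ H⁺ + SO₄²⁻: let x = [SO₄²⁻]. Ka₂ = (C + x)·x / (C − x) = 1.27e-02 → x² + (C + Ka₂)·x − Ka₂·C = 0 → x² + 0.15270·x − 1.778e-03 = 0. x = (−0.15270 + √(0.15270² + 4 × 1.778e-03)) / 2 = 1.0870e-02 M. [H⁺] = C + x = 0.14 + 1.0870e-02 = 1.5087e-01 M. pH = -log(1.5087e-01) = 0.82.

pH = 0.82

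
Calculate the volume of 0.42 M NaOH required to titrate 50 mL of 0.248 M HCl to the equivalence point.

At equivalence: moles acid = moles base. moles HCl = 0.248 × 50/1000 = 0.0124 mol. V_base = moles / 0.42 × 1000 = 29.5 mL.

V_{base} = 29.5 mL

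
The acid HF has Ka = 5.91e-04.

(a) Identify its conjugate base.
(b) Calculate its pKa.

(a) The conjugate base is formed by removing one H⁺ from HF, giving F⁻. (b) pKa = -log(Ka) = -log(5.91e-04) = 3.23.

Conjugate base: F⁻; pK_a = 3.23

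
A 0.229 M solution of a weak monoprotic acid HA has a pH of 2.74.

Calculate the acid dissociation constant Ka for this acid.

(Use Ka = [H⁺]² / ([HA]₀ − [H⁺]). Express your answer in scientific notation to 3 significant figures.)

[H⁺] = 10^(−pH) = 10^(−2.74) = 1.820e-03 M. For HA ⇌ H⁺ + A⁻, Ka = [H⁺][A⁻]/[HA] = [H⁺]² / ([HA]₀ − [H⁺]) = (1.820e-03)² / (0.229 − 1.820e-03) = 1.46e-05.

K_a = 1.46e-05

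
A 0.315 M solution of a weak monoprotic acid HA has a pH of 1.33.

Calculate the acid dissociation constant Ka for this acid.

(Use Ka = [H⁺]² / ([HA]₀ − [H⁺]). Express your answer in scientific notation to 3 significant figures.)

[H⁺] = 10^(−pH) = 10^(−1.33) = 4.677e-02 M. For HA ⇌ H⁺ + A⁻, Ka = [H⁺][A⁻]/[HA] = [H⁺]² / ([HA]₀ − [H⁺]) = (4.677e-02)² / (0.315 − 4.677e-02) = 8.16e-03.

K_a = 8.16e-03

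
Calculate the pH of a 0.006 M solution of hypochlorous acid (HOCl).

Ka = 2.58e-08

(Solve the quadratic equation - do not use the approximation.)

x² + Ka×x - Ka×C = 0. Using quadratic formula: [H⁺] = 1.2429e-05

pH = 4.91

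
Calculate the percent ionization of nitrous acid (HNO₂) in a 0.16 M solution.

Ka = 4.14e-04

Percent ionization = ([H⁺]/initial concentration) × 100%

Using Ka equilibrium: x² + Ka×x - Ka×C = 0. Solving: [H⁺] = 7.9344e-03. Percent = (7.9344e-03/0.16) × 100

Percent ionization = 4.96%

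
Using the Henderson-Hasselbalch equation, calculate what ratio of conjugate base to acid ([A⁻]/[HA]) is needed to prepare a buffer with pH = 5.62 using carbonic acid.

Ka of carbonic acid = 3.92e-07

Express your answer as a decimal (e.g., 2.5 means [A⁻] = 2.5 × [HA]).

pKa = -log(3.92e-07) = 6.4067. pH = pKa + log([A⁻]/[HA]), so log([A⁻]/[HA]) = pH − pKa = 5.62 − 6.4067 = -0.7867. [A⁻]/[HA] = 10^(-0.7867) = 0.163

[A⁻]/[HA] = 0.163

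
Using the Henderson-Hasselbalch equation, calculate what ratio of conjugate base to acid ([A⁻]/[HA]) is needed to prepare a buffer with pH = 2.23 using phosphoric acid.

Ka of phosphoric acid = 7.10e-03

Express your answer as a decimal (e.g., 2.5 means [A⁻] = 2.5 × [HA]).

pKa = -log(7.10e-03) = 2.1487. pH = pKa + log([A⁻]/[HA]), so log([A⁻]/[HA]) = pH − pKa = 2.23 − 2.1487 = 0.0813. [A⁻]/[HA] = 10^(0.0813) = 1.21

[A⁻]/[HA] = 1.21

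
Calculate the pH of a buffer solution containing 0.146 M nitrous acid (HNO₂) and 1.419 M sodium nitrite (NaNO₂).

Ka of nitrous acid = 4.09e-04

pKa = -log(4.09e-04) = 3.39. pH = pKa + log([A⁻]/[HA]) = 3.39 + log(1.419/0.146)

pH = 4.38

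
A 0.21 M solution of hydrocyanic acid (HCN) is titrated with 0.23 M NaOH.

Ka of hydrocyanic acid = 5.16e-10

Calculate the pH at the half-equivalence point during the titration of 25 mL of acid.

At half-equivalence [HA] = [A⁻], so Henderson-Hasselbalch gives pH = pKa = -log(5.16e-10) = 9.29.

pH = pKa = 9.29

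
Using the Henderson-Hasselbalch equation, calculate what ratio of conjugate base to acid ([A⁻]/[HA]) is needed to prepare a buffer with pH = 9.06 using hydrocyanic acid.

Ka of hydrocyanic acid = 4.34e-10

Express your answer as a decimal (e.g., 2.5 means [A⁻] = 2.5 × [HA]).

pKa = -log(4.34e-10) = 9.3625. pH = pKa + log([A⁻]/[HA]), so log([A⁻]/[HA]) = pH − pKa = 9.06 − 9.3625 = -0.3025. [A⁻]/[HA] = 10^(-0.3025) = 0.498

[A⁻]/[HA] = 0.498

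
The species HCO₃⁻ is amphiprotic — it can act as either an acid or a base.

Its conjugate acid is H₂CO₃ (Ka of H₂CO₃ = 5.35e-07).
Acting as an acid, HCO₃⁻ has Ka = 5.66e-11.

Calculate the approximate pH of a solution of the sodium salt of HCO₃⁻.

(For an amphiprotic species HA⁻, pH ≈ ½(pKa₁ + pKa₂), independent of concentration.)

pKa₁ = -log(5.35e-07) = 6.27; pKa₂ = -log(5.66e-11) = 10.25. For an amphiprotic species, pH ≈ ½(pKa₁ + pKa₂) = ½(6.27 + 10.25) = 8.26.

pH = 8.26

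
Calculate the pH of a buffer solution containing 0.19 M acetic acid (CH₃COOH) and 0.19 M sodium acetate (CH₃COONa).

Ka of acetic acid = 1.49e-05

pKa = -log(1.49e-05) = 4.83. pH = pKa + log([A⁻]/[HA]) = 4.83 + log(0.19/0.19)

pH = 4.83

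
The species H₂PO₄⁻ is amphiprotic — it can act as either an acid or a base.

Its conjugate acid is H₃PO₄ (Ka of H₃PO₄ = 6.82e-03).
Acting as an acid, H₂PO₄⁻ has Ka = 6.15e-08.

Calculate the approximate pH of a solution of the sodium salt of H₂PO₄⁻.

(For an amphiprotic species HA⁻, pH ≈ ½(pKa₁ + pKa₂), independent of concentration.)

pKa₁ = -log(6.82e-03) = 2.17; pKa₂ = -log(6.15e-08) = 7.21. For an amphiprotic species, pH ≈ ½(pKa₁ + pKa₂) = ½(2.17 + 7.21) = 4.69.

pH = 4.69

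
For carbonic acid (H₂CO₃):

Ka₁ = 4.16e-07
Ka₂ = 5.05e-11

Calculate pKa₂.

pKa₂ = -log(Ka₂) = -log(5.05e-11) = 10.30.

pK_{a2} = 10.30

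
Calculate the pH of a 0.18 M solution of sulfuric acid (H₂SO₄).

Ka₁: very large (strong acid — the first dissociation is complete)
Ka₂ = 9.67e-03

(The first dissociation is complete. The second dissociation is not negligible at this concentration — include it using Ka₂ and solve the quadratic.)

First dissociation is complete: [H⁺]₀ = [HSO₄⁻]₀ = C = 0.18 M. Second dissociation HSO₄⁻ ⇌ H⁺ + SO₄²⁻: let x = [SO₄²⁻]. Ka₂ = (C + x)·x / (C − x) = 9.67e-03 → x² + (C + Ka₂)·x − Ka₂·C = 0 → x² + 0.18967·x − 1.741e-03 = 0. x = (−0.18967 + √(0.18967² + 4 × 1.741e-03)) / 2 = 8.7714e-03 M. [H⁺] = C + x = 0.18 + 8.7714e-03 = 1.8877e-01 M. pH = -log(1.8877e-01) = 0.72.

pH = 0.72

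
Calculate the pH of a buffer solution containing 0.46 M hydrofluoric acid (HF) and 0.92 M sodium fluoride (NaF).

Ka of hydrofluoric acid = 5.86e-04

pKa = -log(5.86e-04) = 3.23. pH = pKa + log([A⁻]/[HA]) = 3.23 + log(0.92/0.46)

pH = 3.53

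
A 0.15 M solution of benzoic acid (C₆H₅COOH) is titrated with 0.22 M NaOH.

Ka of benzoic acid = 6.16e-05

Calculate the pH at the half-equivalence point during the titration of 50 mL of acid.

At half-equivalence [HA] = [A⁻], so Henderson-Hasselbalch gives pH = pKa = -log(6.16e-05) = 4.21.

pH = pKa = 4.21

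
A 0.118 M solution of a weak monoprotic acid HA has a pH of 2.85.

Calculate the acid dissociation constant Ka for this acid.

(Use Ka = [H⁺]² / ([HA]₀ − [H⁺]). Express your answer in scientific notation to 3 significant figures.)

[H⁺] = 10^(−pH) = 10^(−2.85) = 1.413e-03 M. For HA ⇌ H⁺ + A⁻, Ka = [H⁺][A⁻]/[HA] = [H⁺]² / ([HA]₀ − [H⁺]) = (1.413e-03)² / (0.118 − 1.413e-03) = 1.71e-05.

K_a = 1.71e-05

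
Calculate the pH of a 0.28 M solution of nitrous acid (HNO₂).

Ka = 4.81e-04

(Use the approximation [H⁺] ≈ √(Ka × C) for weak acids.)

[H⁺] = √(Ka × C) = √(4.81e-04 × 0.28) = 1.1605e-02. pH = -log(1.1605e-02)

pH = 1.94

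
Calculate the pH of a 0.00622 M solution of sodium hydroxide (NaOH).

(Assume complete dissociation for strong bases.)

[OH⁻] = 0.00622 M for strong base. pOH = -log[OH⁻] = 2.21, pH = 14 - pOH

pH = 11.79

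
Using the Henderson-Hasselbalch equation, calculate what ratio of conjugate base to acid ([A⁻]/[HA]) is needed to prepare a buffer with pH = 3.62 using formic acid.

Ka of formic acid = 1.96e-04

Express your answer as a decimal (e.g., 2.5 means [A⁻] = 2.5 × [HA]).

pKa = -log(1.96e-04) = 3.7077. pH = pKa + log([A⁻]/[HA]), so log([A⁻]/[HA]) = pH − pKa = 3.62 − 3.7077 = -0.0877. [A⁻]/[HA] = 10^(-0.0877) = 0.817

[A⁻]/[HA] = 0.817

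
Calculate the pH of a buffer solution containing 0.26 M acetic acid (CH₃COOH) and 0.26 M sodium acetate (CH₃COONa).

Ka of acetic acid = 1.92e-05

pKa = -log(1.92e-05) = 4.72. pH = pKa + log([A⁻]/[HA]) = 4.72 + log(0.26/0.26)

pH = 4.72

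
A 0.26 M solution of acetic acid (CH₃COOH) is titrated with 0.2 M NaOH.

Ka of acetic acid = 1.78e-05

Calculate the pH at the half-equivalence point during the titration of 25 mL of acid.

At half-equivalence [HA] = [A⁻], so Henderson-Hasselbalch gives pH = pKa = -log(1.78e-05) = 4.75.

pH = pKa = 4.75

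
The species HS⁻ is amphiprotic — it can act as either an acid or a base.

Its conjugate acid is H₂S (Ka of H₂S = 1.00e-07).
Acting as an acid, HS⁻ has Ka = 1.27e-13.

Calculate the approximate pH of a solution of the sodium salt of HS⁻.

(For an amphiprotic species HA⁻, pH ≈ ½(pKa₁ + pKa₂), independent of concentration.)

pKa₁ = -log(1.00e-07) = 7.00; pKa₂ = -log(1.27e-13) = 12.90. For an amphiprotic species, pH ≈ ½(pKa₁ + pKa₂) = ½(7.00 + 12.90) = 9.95.

pH = 9.95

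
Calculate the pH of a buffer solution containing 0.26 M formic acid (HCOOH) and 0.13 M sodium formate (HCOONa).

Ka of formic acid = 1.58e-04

pKa = -log(1.58e-04) = 3.80. pH = pKa + log([A⁻]/[HA]) = 3.80 + log(0.13/0.26)

pH = 3.50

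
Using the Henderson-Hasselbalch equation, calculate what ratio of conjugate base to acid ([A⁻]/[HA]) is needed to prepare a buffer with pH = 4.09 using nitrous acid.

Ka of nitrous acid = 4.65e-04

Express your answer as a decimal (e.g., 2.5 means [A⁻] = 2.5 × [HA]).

pKa = -log(4.65e-04) = 3.3325. pH = pKa + log([A⁻]/[HA]), so log([A⁻]/[HA]) = pH − pKa = 4.09 − 3.3325 = 0.7575. [A⁻]/[HA] = 10^(0.7575) = 5.72

[A⁻]/[HA] = 5.72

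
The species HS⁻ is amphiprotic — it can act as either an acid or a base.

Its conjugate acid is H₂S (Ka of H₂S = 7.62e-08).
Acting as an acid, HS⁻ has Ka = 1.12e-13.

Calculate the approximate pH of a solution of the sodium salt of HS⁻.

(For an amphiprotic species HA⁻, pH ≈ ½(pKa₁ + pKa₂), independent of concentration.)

pKa₁ = -log(7.62e-08) = 7.12; pKa₂ = -log(1.12e-13) = 12.95. For an amphiprotic species, pH ≈ ½(pKa₁ + pKa₂) = ½(7.12 + 12.95) = 10.03.

pH = 10.03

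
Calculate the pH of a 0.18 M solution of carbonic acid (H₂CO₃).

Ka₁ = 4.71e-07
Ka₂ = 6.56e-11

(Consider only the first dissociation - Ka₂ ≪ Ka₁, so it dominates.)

First dissociation dominates. From Ka₁ = [H⁺][HA⁻]/[H₂A], x² + Ka₁·x − Ka₁·C = 0 with C = 0.18 M and Ka₁ = 4.71e-07. Solving: [H⁺] = (−Ka₁ + √(Ka₁² + 4·Ka₁·C)) / 2 = 2.9093e-04 M. pH = -log(2.9093e-04) = 3.54.

pH = 3.54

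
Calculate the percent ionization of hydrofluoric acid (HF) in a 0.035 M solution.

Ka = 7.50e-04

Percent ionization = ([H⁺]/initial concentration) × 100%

Using Ka equilibrium: x² + Ka×x - Ka×C = 0. Solving: [H⁺] = 4.7622e-03. Percent = (4.7622e-03/0.035) × 100

Percent ionization = 13.6%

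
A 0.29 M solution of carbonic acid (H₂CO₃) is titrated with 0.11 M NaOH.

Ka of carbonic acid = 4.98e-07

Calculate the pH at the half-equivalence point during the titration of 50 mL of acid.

At half-equivalence [HA] = [A⁻], so Henderson-Hasselbalch gives pH = pKa = -log(4.98e-07) = 6.30.

pH = pKa = 6.30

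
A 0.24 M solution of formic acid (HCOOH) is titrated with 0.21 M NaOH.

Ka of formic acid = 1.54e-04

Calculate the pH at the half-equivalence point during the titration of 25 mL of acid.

At half-equivalence [HA] = [A⁻], so Henderson-Hasselbalch gives pH = pKa = -log(1.54e-04) = 3.81.

pH = pKa = 3.81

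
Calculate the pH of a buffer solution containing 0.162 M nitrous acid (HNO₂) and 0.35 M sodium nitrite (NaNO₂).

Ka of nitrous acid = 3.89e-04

pKa = -log(3.89e-04) = 3.41. pH = pKa + log([A⁻]/[HA]) = 3.41 + log(0.35/0.162)

pH = 3.74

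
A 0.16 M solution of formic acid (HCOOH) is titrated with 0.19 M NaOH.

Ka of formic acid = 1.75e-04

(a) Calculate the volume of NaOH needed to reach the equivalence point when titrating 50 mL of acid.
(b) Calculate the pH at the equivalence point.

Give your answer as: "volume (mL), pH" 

moles acid = 0.16 × 50/1000 = 0.008 mol; V_base = moles/0.19 × 1000 = 42.1 mL. At equivalence only the conjugate base is present: [A⁻] = 0.008/0.092 = 8.6857e-02 M. Kb = Kw/Ka = 5.71e-11; [OH⁻] = √(Kb × [A⁻]) = 2.2278e-06; pOH = 5.65; pH = 14 - pOH = 8.35.

V = 42.1 mL, pH = 8.35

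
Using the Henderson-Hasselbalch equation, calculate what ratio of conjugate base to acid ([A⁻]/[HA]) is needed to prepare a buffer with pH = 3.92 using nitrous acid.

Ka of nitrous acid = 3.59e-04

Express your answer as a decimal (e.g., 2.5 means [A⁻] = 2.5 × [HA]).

pKa = -log(3.59e-04) = 3.4449. pH = pKa + log([A⁻]/[HA]), so log([A⁻]/[HA]) = pH − pKa = 3.92 − 3.4449 = 0.4751. [A⁻]/[HA] = 10^(0.4751) = 2.99

[A⁻]/[HA] = 2.99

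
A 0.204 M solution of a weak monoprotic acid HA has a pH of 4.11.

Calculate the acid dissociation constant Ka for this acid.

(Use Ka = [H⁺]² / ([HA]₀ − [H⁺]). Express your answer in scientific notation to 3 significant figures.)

[H⁺] = 10^(−pH) = 10^(−4.11) = 7.762e-05 M. For HA ⇌ H⁺ + A⁻, Ka = [H⁺][A⁻]/[HA] = [H⁺]² / ([HA]₀ − [H⁺]) = (7.762e-05)² / (0.204 − 7.762e-05) = 2.95e-08.

K_a = 2.95e-08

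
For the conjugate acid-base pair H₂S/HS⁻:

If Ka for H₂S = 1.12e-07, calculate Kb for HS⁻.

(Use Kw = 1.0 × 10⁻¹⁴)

For a conjugate pair Ka × Kb = Kw, so Kb = Kw/Ka = 1.0 × 10⁻¹⁴ / 1.12e-07 = 8.93e-08.

K_b = 8.93e-08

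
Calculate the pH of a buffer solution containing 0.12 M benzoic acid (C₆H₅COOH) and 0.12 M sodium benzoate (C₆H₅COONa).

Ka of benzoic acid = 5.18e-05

pKa = -log(5.18e-05) = 4.29. pH = pKa + log([A⁻]/[HA]) = 4.29 + log(0.12/0.12)

pH = 4.29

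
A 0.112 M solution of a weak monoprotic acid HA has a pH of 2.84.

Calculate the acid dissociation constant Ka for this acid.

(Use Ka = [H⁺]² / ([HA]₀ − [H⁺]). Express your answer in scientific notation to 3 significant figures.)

[H⁺] = 10^(−pH) = 10^(−2.84) = 1.445e-03 M. For HA ⇌ H⁺ + A⁻, Ka = [H⁺][A⁻]/[HA] = [H⁺]² / ([HA]₀ − [H⁺]) = (1.445e-03)² / (0.112 − 1.445e-03) = 1.89e-05.

K_a = 1.89e-05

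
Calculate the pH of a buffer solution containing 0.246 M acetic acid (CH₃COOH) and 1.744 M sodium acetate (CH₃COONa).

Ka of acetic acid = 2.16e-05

pKa = -log(2.16e-05) = 4.67. pH = pKa + log([A⁻]/[HA]) = 4.67 + log(1.744/0.246)

pH = 5.52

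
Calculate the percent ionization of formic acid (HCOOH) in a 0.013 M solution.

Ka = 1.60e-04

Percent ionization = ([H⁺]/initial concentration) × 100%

Using Ka equilibrium: x² + Ka×x - Ka×C = 0. Solving: [H⁺] = 1.3644e-03. Percent = (1.3644e-03/0.013) × 100

Percent ionization = 10.5%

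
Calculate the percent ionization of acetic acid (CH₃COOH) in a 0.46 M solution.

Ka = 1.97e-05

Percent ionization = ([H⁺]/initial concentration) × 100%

Using Ka equilibrium: x² + Ka×x - Ka×C = 0. Solving: [H⁺] = 3.0005e-03. Percent = (3.0005e-03/0.46) × 100

Percent ionization = 0.652%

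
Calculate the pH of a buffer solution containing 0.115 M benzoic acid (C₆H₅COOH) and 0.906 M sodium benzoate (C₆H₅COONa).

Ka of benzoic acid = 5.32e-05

pKa = -log(5.32e-05) = 4.27. pH = pKa + log([A⁻]/[HA]) = 4.27 + log(0.906/0.115)

pH = 5.17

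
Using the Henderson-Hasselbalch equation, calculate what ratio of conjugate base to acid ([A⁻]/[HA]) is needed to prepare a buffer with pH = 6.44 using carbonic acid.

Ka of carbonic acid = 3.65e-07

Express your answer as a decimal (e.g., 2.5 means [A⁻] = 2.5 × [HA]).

pKa = -log(3.65e-07) = 6.4377. pH = pKa + log([A⁻]/[HA]), so log([A⁻]/[HA]) = pH − pKa = 6.44 − 6.4377 = 0.0023. [A⁻]/[HA] = 10^(0.0023) = 1.01

[A⁻]/[HA] = 1.01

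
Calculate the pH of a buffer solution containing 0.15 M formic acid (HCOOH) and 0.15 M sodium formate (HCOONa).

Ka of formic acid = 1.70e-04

pKa = -log(1.70e-04) = 3.77. pH = pKa + log([A⁻]/[HA]) = 3.77 + log(0.15/0.15)

pH = 3.77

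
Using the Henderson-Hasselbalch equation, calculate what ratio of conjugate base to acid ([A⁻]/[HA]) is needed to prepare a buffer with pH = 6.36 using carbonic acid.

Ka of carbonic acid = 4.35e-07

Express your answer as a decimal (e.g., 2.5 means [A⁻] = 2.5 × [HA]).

pKa = -log(4.35e-07) = 6.3615. pH = pKa + log([A⁻]/[HA]), so log([A⁻]/[HA]) = pH − pKa = 6.36 − 6.3615 = -0.0015. [A⁻]/[HA] = 10^(-0.0015) = 0.997

[A⁻]/[HA] = 0.997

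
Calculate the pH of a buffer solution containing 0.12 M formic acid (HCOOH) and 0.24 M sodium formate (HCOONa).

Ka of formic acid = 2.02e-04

pKa = -log(2.02e-04) = 3.69. pH = pKa + log([A⁻]/[HA]) = 3.69 + log(0.24/0.12)

pH = 4.00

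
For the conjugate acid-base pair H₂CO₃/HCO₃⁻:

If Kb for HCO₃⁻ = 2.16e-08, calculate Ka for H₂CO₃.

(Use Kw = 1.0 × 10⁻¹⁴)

For a conjugate pair Ka × Kb = Kw, so Ka = Kw/Kb = 1.0 × 10⁻¹⁴ / 2.16e-08 = 4.63e-07.

K_a = 4.63e-07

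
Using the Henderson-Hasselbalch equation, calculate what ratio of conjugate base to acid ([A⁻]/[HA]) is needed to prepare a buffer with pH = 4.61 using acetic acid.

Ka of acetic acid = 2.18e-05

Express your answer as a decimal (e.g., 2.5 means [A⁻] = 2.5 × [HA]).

pKa = -log(2.18e-05) = 4.6615. pH = pKa + log([A⁻]/[HA]), so log([A⁻]/[HA]) = pH − pKa = 4.61 − 4.6615 = -0.0515. [A⁻]/[HA] = 10^(-0.0515) = 0.888

[A⁻]/[HA] = 0.888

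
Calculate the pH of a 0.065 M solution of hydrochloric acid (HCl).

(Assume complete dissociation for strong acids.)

[H⁺] = 0.065 M for strong acid. pH = -log[H⁺] = -log(0.065)

pH = 1.19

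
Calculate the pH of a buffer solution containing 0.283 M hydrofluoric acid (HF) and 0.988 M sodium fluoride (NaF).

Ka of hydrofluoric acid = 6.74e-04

pKa = -log(6.74e-04) = 3.17. pH = pKa + log([A⁻]/[HA]) = 3.17 + log(0.988/0.283)

pH = 3.71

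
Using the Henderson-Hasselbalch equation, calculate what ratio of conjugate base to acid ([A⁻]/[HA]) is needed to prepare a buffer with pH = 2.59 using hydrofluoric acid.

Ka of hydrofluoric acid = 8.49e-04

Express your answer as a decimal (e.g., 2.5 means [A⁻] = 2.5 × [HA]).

pKa = -log(8.49e-04) = 3.0711. pH = pKa + log([A⁻]/[HA]), so log([A⁻]/[HA]) = pH − pKa = 2.59 − 3.0711 = -0.4811. [A⁻]/[HA] = 10^(-0.4811) = 0.330

[A⁻]/[HA] = 0.330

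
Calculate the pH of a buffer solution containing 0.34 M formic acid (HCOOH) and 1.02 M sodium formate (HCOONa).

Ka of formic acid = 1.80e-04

pKa = -log(1.80e-04) = 3.74. pH = pKa + log([A⁻]/[HA]) = 3.74 + log(1.02/0.34)

pH = 4.22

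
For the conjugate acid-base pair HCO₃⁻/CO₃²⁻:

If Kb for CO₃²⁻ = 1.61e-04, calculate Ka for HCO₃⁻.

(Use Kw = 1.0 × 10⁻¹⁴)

For a conjugate pair Ka × Kb = Kw, so Ka = Kw/Kb = 1.0 × 10⁻¹⁴ / 1.61e-04 = 6.21e-11.

K_a = 6.21e-11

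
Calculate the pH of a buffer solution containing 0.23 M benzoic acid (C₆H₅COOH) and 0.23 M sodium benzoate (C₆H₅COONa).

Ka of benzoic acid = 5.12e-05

pKa = -log(5.12e-05) = 4.29. pH = pKa + log([A⁻]/[HA]) = 4.29 + log(0.23/0.23)

pH = 4.29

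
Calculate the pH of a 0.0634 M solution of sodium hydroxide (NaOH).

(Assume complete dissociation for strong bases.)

[OH⁻] = 0.0634 M for strong base. pOH = -log[OH⁻] = 1.20, pH = 14 - pOH

pH = 12.80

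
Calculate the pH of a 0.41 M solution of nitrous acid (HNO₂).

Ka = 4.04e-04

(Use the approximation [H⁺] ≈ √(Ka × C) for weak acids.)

[H⁺] = √(Ka × C) = √(4.04e-04 × 0.41) = 1.2870e-02. pH = -log(1.2870e-02)

pH = 1.89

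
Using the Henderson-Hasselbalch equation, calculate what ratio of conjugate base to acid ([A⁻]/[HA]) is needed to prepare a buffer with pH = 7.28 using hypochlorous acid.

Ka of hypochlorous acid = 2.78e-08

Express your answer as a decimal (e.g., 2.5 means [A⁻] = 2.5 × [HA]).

pKa = -log(2.78e-08) = 7.5560. pH = pKa + log([A⁻]/[HA]), so log([A⁻]/[HA]) = pH − pKa = 7.28 − 7.5560 = -0.2760. [A⁻]/[HA] = 10^(-0.2760) = 0.530

[A⁻]/[HA] = 0.530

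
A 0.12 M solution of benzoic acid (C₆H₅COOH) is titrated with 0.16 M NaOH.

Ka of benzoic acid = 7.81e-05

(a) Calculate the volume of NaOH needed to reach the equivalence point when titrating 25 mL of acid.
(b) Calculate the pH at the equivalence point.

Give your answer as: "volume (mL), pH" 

moles acid = 0.12 × 25/1000 = 0.003 mol; V_base = moles/0.16 × 1000 = 18.8 mL. At equivalence only the conjugate base is present: [A⁻] = 0.003/0.044 = 6.8571e-02 M. Kb = Kw/Ka = 1.28e-10; [OH⁻] = √(Kb × [A⁻]) = 2.9631e-06; pOH = 5.53; pH = 14 - pOH = 8.47.

V = 18.8 mL, pH = 8.47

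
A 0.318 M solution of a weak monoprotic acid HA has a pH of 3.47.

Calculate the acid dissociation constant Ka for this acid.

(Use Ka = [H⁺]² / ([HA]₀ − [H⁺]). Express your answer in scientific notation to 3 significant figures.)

[H⁺] = 10^(−pH) = 10^(−3.47) = 3.388e-04 M. For HA ⇌ H⁺ + A⁻, Ka = [H⁺][A⁻]/[HA] = [H⁺]² / ([HA]₀ − [H⁺]) = (3.388e-04)² / (0.318 − 3.388e-04) = 3.61e-07.

K_a = 3.61e-07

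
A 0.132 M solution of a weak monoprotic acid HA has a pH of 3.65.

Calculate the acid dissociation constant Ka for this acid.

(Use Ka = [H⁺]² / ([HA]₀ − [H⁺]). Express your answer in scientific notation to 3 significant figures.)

[H⁺] = 10^(−pH) = 10^(−3.65) = 2.239e-04 M. For HA ⇌ H⁺ + A⁻, Ka = [H⁺][A⁻]/[HA] = [H⁺]² / ([HA]₀ − [H⁺]) = (2.239e-04)² / (0.132 − 2.239e-04) = 3.80e-07.

K_a = 3.80e-07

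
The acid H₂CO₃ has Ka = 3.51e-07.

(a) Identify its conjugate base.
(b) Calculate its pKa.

(a) The conjugate base is formed by removing one H⁺ from H₂CO₃, giving HCO₃⁻. (b) pKa = -log(Ka) = -log(3.51e-07) = 6.45.

Conjugate base: HCO₃⁻; pK_a = 6.45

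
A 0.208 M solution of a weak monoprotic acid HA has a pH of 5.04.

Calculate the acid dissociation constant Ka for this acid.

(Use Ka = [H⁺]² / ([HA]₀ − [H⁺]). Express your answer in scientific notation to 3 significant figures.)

[H⁺] = 10^(−pH) = 10^(−5.04) = 9.120e-06 M. For HA ⇌ H⁺ + A⁻, Ka = [H⁺][A⁻]/[HA] = [H⁺]² / ([HA]₀ − [H⁺]) = (9.120e-06)² / (0.208 − 9.120e-06) = 4.00e-10.

K_a = 4.00e-10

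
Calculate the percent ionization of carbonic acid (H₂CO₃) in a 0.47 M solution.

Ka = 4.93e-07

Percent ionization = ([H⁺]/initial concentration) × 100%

Using Ka equilibrium: x² + Ka×x - Ka×C = 0. Solving: [H⁺] = 4.8112e-04. Percent = (4.8112e-04/0.47) × 100

Percent ionization = 0.102%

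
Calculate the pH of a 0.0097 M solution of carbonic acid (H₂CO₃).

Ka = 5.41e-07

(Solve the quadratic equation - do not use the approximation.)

x² + Ka×x - Ka×C = 0. Using quadratic formula: [H⁺] = 7.2171e-05

pH = 4.14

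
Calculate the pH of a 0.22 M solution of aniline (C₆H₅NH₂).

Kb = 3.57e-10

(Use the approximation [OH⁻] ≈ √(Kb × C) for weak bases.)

[OH⁻] = √(Kb × C) = √(3.57e-10 × 0.22) = 8.8623e-06. pOH = 5.05, pH = 14 - pOH

pH = 8.95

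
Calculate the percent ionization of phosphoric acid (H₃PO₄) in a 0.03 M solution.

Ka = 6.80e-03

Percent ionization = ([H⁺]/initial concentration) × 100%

Using Ka equilibrium: x² + Ka×x - Ka×C = 0. Solving: [H⁺] = 1.1282e-02. Percent = (1.1282e-02/0.03) × 100

Percent ionization = 37.6%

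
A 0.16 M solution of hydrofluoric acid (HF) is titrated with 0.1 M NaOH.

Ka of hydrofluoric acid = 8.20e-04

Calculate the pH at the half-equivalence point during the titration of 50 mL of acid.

At half-equivalence [HA] = [A⁻], so Henderson-Hasselbalch gives pH = pKa = -log(8.20e-04) = 3.09.

pH = pKa = 3.09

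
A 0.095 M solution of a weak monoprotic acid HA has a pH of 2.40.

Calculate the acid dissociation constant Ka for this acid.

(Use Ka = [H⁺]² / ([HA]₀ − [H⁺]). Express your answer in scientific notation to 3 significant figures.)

[H⁺] = 10^(−pH) = 10^(−2.40) = 3.981e-03 M. For HA ⇌ H⁺ + A⁻, Ka = [H⁺][A⁻]/[HA] = [H⁺]² / ([HA]₀ − [H⁺]) = (3.981e-03)² / (0.095 − 3.981e-03) = 1.74e-04.

K_a = 1.74e-04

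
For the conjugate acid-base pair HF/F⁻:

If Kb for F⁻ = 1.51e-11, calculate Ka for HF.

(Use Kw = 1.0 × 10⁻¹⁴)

For a conjugate pair Ka × Kb = Kw, so Ka = Kw/Kb = 1.0 × 10⁻¹⁴ / 1.51e-11 = 6.62e-04.

K_a = 6.62e-04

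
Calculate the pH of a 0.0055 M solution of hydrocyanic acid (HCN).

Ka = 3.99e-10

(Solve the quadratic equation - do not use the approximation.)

x² + Ka×x - Ka×C = 0. Using quadratic formula: [H⁺] = 1.4812e-06

pH = 5.83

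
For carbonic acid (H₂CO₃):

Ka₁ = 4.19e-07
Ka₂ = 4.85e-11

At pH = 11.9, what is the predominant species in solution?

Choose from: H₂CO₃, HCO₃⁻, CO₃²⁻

pKa₁ = 6.38, pKa₂ = 10.31. For a polyprotic acid the predominant species crosses at each pKa: below pKa_n the protonated form dominates, above it the deprotonated form does. At pH = 11.9, the predominant species is CO₃²⁻.

CO₃²⁻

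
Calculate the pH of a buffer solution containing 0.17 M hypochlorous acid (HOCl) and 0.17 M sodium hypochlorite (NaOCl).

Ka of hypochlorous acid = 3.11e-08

pKa = -log(3.11e-08) = 7.51. pH = pKa + log([A⁻]/[HA]) = 7.51 + log(0.17/0.17)

pH = 7.51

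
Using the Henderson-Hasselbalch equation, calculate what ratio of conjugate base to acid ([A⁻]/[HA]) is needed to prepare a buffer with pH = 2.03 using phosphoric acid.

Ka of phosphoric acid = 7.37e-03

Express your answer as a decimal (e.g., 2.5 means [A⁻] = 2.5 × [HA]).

pKa = -log(7.37e-03) = 2.1325. pH = pKa + log([A⁻]/[HA]), so log([A⁻]/[HA]) = pH − pKa = 2.03 − 2.1325 = -0.1025. [A⁻]/[HA] = 10^(-0.1025) = 0.790

[A⁻]/[HA] = 0.790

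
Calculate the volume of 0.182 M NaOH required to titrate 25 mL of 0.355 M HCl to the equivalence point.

At equivalence: moles acid = moles base. moles HCl = 0.355 × 25/1000 = 0.008875 mol. V_base = moles / 0.182 × 1000 = 48.8 mL.

V_{base} = 48.8 mL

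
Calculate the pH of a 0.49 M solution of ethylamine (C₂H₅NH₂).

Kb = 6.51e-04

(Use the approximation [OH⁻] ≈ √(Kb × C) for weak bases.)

[OH⁻] = √(Kb × C) = √(6.51e-04 × 0.49) = 1.7860e-02. pOH = 1.75, pH = 14 - pOH

pH = 12.25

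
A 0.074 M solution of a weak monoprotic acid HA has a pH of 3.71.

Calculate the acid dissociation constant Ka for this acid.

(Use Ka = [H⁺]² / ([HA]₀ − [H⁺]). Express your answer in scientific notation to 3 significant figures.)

[H⁺] = 10^(−pH) = 10^(−3.71) = 1.950e-04 M. For HA ⇌ H⁺ + A⁻, Ka = [H⁺][A⁻]/[HA] = [H⁺]² / ([HA]₀ − [H⁺]) = (1.950e-04)² / (0.074 − 1.950e-04) = 5.15e-07.

K_a = 5.15e-07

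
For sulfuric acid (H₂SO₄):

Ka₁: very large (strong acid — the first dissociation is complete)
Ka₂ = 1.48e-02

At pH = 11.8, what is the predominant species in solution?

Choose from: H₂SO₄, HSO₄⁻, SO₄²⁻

The first dissociation is complete, so H₂SO₄ itself is never the predominant species in water; pKa₂ = -log(1.48e-02) = 1.83. For a polyprotic acid the predominant species crosses at each pKa: below pKa_n the protonated form dominates, above it the deprotonated form does. At pH = 11.8, the predominant species is SO₄²⁻.

SO₄²⁻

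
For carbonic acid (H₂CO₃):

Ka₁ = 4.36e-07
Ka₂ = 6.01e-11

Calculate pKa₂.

pKa₂ = -log(Ka₂) = -log(6.01e-11) = 10.22.

pK_{a2} = 10.22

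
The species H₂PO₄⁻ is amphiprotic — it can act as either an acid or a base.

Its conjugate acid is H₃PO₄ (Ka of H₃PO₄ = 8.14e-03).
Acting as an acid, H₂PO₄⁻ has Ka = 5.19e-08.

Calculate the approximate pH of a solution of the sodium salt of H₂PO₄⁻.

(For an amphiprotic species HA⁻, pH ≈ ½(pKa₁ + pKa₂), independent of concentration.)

pKa₁ = -log(8.14e-03) = 2.09; pKa₂ = -log(5.19e-08) = 7.28. For an amphiprotic species, pH ≈ ½(pKa₁ + pKa₂) = ½(2.09 + 7.28) = 4.69.

pH = 4.69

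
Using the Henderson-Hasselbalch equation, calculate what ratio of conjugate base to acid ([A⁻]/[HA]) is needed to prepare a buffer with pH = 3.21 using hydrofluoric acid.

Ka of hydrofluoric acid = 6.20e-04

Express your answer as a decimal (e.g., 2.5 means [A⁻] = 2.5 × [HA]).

pKa = -log(6.20e-04) = 3.2076. pH = pKa + log([A⁻]/[HA]), so log([A⁻]/[HA]) = pH − pKa = 3.21 − 3.2076 = 0.0024. [A⁻]/[HA] = 10^(0.0024) = 1.01

[A⁻]/[HA] = 1.01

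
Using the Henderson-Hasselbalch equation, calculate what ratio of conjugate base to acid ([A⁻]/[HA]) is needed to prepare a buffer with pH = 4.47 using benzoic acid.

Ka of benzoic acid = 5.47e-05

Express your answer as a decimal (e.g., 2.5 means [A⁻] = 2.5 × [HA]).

pKa = -log(5.47e-05) = 4.2620. pH = pKa + log([A⁻]/[HA]), so log([A⁻]/[HA]) = pH − pKa = 4.47 − 4.2620 = 0.2080. [A⁻]/[HA] = 10^(0.2080) = 1.61

[A⁻]/[HA] = 1.61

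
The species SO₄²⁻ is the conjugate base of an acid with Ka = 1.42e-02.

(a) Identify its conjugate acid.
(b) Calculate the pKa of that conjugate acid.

(a) The conjugate acid is formed by adding one H⁺ to SO₄²⁻, giving HSO₄⁻. (b) pKa = -log(Ka) = -log(1.42e-02) = 1.85.

Conjugate acid: HSO₄⁻; pK_a = 1.85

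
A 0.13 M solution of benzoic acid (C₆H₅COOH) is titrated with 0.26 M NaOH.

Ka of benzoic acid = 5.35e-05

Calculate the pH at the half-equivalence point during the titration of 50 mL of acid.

At half-equivalence [HA] = [A⁻], so Henderson-Hasselbalch gives pH = pKa = -log(5.35e-05) = 4.27.

pH = pKa = 4.27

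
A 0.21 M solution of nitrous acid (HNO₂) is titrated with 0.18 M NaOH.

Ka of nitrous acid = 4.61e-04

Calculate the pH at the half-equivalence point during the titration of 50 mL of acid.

At half-equivalence [HA] = [A⁻], so Henderson-Hasselbalch gives pH = pKa = -log(4.61e-04) = 3.34.

pH = pKa = 3.34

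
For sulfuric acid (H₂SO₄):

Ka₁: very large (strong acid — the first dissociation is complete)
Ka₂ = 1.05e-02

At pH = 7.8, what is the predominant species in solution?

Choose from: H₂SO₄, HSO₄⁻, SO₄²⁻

The first dissociation is complete, so H₂SO₄ itself is never the predominant species in water; pKa₂ = -log(1.05e-02) = 1.98. For a polyprotic acid the predominant species crosses at each pKa: below pKa_n the protonated form dominates, above it the deprotonated form does. At pH = 7.8, the predominant species is SO₄²⁻.

SO₄²⁻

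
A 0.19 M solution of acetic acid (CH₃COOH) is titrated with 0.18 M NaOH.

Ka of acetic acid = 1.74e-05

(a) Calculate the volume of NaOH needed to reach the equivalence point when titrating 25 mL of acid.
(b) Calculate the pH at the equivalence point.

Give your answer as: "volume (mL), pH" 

moles acid = 0.19 × 25/1000 = 0.00475 mol; V_base = moles/0.18 × 1000 = 26.4 mL. At equivalence only the conjugate base is present: [A⁻] = 0.00475/0.051 = 9.2432e-02 M. Kb = Kw/Ka = 5.75e-10; [OH⁻] = √(Kb × [A⁻]) = 7.2885e-06; pOH = 5.14; pH = 14 - pOH = 8.86.

V = 26.4 mL, pH = 8.86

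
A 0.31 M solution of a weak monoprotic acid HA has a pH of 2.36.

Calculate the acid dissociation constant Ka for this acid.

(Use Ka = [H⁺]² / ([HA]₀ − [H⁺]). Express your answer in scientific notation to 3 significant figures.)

[H⁺] = 10^(−pH) = 10^(−2.36) = 4.365e-03 M. For HA ⇌ H⁺ + A⁻, Ka = [H⁺][A⁻]/[HA] = [H⁺]² / ([HA]₀ − [H⁺]) = (4.365e-03)² / (0.31 − 4.365e-03) = 6.23e-05.

K_a = 6.23e-05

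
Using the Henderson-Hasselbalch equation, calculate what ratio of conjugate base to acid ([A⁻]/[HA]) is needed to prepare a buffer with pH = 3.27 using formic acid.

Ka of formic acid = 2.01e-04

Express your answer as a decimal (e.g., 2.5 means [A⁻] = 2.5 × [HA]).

pKa = -log(2.01e-04) = 3.6968. pH = pKa + log([A⁻]/[HA]), so log([A⁻]/[HA]) = pH − pKa = 3.27 − 3.6968 = -0.4268. [A⁻]/[HA] = 10^(-0.4268) = 0.374

[A⁻]/[HA] = 0.374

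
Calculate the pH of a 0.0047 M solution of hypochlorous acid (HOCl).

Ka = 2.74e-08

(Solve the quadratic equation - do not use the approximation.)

x² + Ka×x - Ka×C = 0. Using quadratic formula: [H⁺] = 1.1334e-05

pH = 4.95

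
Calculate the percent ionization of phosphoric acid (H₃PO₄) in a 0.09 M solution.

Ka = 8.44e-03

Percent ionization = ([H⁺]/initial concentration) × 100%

Using Ka equilibrium: x² + Ka×x - Ka×C = 0. Solving: [H⁺] = 2.3662e-02. Percent = (2.3662e-02/0.09) × 100

Percent ionization = 26.3%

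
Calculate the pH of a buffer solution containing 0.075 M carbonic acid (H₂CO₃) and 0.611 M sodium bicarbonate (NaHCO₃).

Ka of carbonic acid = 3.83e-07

pKa = -log(3.83e-07) = 6.42. pH = pKa + log([A⁻]/[HA]) = 6.42 + log(0.611/0.075)

pH = 7.33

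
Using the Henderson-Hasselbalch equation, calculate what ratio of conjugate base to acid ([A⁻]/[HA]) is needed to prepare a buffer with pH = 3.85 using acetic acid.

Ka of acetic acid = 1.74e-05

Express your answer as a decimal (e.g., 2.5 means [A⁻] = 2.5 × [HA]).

pKa = -log(1.74e-05) = 4.7595. pH = pKa + log([A⁻]/[HA]), so log([A⁻]/[HA]) = pH − pKa = 3.85 − 4.7595 = -0.9095. [A⁻]/[HA] = 10^(-0.9095) = 0.123

[A⁻]/[HA] = 0.123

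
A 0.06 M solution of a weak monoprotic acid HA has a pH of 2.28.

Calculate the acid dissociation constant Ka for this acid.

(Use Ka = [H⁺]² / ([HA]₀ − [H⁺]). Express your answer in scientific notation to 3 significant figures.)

[H⁺] = 10^(−pH) = 10^(−2.28) = 5.248e-03 M. For HA ⇌ H⁺ + A⁻, Ka = [H⁺][A⁻]/[HA] = [H⁺]² / ([HA]₀ − [H⁺]) = (5.248e-03)² / (0.06 − 5.248e-03) = 5.03e-04.

K_a = 5.03e-04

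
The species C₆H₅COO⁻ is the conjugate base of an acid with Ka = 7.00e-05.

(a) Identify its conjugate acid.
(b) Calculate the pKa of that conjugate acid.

(a) The conjugate acid is formed by adding one H⁺ to C₆H₅COO⁻, giving C₆H₅COOH. (b) pKa = -log(Ka) = -log(7.00e-05) = 4.15.

Conjugate acid: C₆H₅COOH; pK_a = 4.15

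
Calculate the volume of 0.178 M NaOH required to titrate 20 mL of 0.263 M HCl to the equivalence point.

At equivalence: moles acid = moles base. moles HCl = 0.263 × 20/1000 = 0.00526 mol. V_base = moles / 0.178 × 1000 = 29.6 mL.

V_{base} = 29.6 mL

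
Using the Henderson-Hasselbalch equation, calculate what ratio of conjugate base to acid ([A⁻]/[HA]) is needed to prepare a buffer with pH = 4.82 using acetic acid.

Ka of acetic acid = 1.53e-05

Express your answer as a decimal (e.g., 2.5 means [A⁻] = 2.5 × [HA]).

pKa = -log(1.53e-05) = 4.8153. pH = pKa + log([A⁻]/[HA]), so log([A⁻]/[HA]) = pH − pKa = 4.82 − 4.8153 = 0.0047. [A⁻]/[HA] = 10^(0.0047) = 1.01

[A⁻]/[HA] = 1.01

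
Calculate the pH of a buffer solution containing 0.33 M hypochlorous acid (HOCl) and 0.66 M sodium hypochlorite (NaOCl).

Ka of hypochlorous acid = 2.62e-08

pKa = -log(2.62e-08) = 7.58. pH = pKa + log([A⁻]/[HA]) = 7.58 + log(0.66/0.33)

pH = 7.88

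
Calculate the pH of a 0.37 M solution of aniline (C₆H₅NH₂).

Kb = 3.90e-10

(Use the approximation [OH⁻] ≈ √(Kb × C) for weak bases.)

[OH⁻] = √(Kb × C) = √(3.90e-10 × 0.37) = 1.2012e-05. pOH = 4.92, pH = 14 - pOH

pH = 9.08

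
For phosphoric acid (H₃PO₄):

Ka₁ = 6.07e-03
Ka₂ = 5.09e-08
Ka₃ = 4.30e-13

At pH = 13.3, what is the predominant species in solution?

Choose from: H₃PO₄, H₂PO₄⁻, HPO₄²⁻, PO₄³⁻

pKa₁ = 2.22, pKa₂ = 7.29, pKa₃ = 12.37. For a polyprotic acid the predominant species crosses at each pKa: below pKa_n the protonated form dominates, above it the deprotonated form does. At pH = 13.3, the predominant species is PO₄³⁻.

PO₄³⁻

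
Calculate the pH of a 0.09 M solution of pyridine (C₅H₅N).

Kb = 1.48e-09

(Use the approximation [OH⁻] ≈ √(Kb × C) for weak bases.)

[OH⁻] = √(Kb × C) = √(1.48e-09 × 0.09) = 1.1541e-05. pOH = 4.94, pH = 14 - pOH

pH = 9.06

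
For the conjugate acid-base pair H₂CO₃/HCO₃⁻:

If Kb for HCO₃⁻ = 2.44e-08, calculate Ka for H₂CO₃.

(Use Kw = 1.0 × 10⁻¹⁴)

For a conjugate pair Ka × Kb = Kw, so Ka = Kw/Kb = 1.0 × 10⁻¹⁴ / 2.44e-08 = 4.10e-07.

K_a = 4.10e-07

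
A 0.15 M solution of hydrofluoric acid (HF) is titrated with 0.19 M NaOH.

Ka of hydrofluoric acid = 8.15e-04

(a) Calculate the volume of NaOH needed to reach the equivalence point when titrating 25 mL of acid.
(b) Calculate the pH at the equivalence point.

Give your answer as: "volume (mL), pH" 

moles acid = 0.15 × 25/1000 = 0.00375 mol; V_base = moles/0.19 × 1000 = 19.7 mL. At equivalence only the conjugate base is present: [A⁻] = 0.00375/0.045 = 8.3824e-02 M. Kb = Kw/Ka = 1.23e-11; [OH⁻] = √(Kb × [A⁻]) = 1.0142e-06; pOH = 5.99; pH = 14 - pOH = 8.01.

V = 19.7 mL, pH = 8.01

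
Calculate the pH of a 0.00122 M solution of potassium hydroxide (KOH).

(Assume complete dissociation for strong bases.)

[OH⁻] = 0.00122 M for strong base. pOH = -log[OH⁻] = 2.91, pH = 14 - pOH

pH = 11.09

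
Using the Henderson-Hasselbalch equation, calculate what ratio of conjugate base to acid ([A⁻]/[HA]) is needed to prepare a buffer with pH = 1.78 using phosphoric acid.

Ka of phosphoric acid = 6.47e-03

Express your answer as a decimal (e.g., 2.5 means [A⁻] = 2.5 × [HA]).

pKa = -log(6.47e-03) = 2.1891. pH = pKa + log([A⁻]/[HA]), so log([A⁻]/[HA]) = pH − pKa = 1.78 − 2.1891 = -0.4091. [A⁻]/[HA] = 10^(-0.4091) = 0.390

[A⁻]/[HA] = 0.390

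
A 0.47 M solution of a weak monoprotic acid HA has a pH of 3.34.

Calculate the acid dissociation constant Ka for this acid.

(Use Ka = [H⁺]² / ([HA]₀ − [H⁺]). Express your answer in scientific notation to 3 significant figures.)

[H⁺] = 10^(−pH) = 10^(−3.34) = 4.571e-04 M. For HA ⇌ H⁺ + A⁻, Ka = [H⁺][A⁻]/[HA] = [H⁺]² / ([HA]₀ − [H⁺]) = (4.571e-04)² / (0.47 − 4.571e-04) = 4.45e-07.

K_a = 4.45e-07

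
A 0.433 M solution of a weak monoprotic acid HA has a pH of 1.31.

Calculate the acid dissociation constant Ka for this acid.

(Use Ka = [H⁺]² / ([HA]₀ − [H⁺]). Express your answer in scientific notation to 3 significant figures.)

[H⁺] = 10^(−pH) = 10^(−1.31) = 4.898e-02 M. For HA ⇌ H⁺ + A⁻, Ka = [H⁺][A⁻]/[HA] = [H⁺]² / ([HA]₀ − [H⁺]) = (4.898e-02)² / (0.433 − 4.898e-02) = 6.25e-03.

K_a = 6.25e-03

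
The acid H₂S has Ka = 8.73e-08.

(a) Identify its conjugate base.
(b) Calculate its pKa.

(a) The conjugate base is formed by removing one H⁺ from H₂S, giving HS⁻. (b) pKa = -log(Ka) = -log(8.73e-08) = 7.06.

Conjugate base: HS⁻; pK_a = 7.06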